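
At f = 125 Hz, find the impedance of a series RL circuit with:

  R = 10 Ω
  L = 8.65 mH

Step 1 — Angular frequency: ω = 2π·f = 2π·125 = 785.4 rad/s.
Step 2 — Component impedances:
  R: Z = R = 10 Ω
  L: Z = jωL = j·785.4·0.00865 = 0 + j6.794 Ω
Step 3 — Series combination: Z_total = R + L = 10 + j6.794 Ω = 12.09∠34.2° Ω.

Z = 10 + j6.794 Ω = 12.09∠34.2° Ω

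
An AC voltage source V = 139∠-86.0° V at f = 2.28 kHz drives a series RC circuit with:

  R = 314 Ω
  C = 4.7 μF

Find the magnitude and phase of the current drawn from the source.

Step 1 — Angular frequency: ω = 2π·f = 2π·2280 = 1.433e+04 rad/s.
Step 2 — Component impedances:
  R: Z = R = 314 Ω
  C: Z = 1/(jωC) = -j/(ω·C) = 0 - j14.85 Ω
Step 3 — Series combination: Z_total = R + C = 314 - j14.85 Ω = 314.4∠-2.7° Ω.
Step 4 — Source phasor: V = 139∠-86.0° V = 9.696 - j138.7 V.
Step 5 — Ohm's law: I = V / Z_total = (9.696 - j138.7) / (314 - j14.85) = 0.05165 - j0.4392 A.
Step 6 — Convert to polar: |I| = 0.4422 A, ∠I = -83.3°.

I = 0.4422∠-83.3° A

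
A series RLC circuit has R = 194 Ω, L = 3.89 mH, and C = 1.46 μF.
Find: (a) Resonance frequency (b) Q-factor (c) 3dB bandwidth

Step 1 — Resonance condition Im(Z)=0 gives ω₀ = 1/√(LC).
Step 2 — ω₀ = 1/√(0.00389·1.46e-06) = 1.327e+04 rad/s.
Step 3 — f₀ = ω₀/(2π) = 2112 Hz.
Step 4 — Series Q: Q = ω₀L/R = 1.327e+04·0.00389/194 = 0.2661.
Step 5 — 3dB bandwidth: Δω = ω₀/Q = 4.987e+04 rad/s; BW = Δω/(2π) = 7937 Hz.

(a) f₀ = 2112 Hz  (b) Q = 0.2661  (c) BW = 7937 Hz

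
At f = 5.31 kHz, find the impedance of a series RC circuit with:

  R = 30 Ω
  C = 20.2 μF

Step 1 — Angular frequency: ω = 2π·f = 2π·5310 = 3.336e+04 rad/s.
Step 2 — Component impedances:
  R: Z = R = 30 Ω
  C: Z = 1/(jωC) = -j/(ω·C) = 0 - j1.484 Ω
Step 3 — Series combination: Z_total = R + C = 30 - j1.484 Ω = 30.04∠-2.8° Ω.

Z = 30 - j1.484 Ω = 30.04∠-2.8° Ω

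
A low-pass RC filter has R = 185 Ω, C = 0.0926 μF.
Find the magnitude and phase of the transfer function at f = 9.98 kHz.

Step 1 — Angular frequency: ω = 2π·9980 = 6.271e+04 rad/s.
Step 2 — Transfer function: H(jω) = 1/(1 + jωRC).
Step 3 — Denominator: 1 + jωRC = 1 + j·6.271e+04·185·9.26e-08 = 1 + j1.074.
Step 4 — H = 0.4643 - j0.4987.
Step 5 — Magnitude: |H| = 0.6814 (-3.3 dB); phase: φ = -47.0°.

|H| = 0.6814 (-3.3 dB), φ = -47.0°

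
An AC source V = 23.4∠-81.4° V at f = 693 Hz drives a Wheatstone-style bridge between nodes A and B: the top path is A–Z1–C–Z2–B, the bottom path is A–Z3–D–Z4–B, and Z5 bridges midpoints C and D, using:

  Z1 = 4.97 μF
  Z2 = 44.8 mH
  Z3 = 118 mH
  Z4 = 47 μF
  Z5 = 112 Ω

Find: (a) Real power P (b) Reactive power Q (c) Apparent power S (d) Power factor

Step 1 — Angular frequency: ω = 2π·f = 2π·693 = 4354 rad/s.
Step 2 — Component impedances:
  Z1: Z = 1/(jωC) = -j/(ω·C) = 0 - j46.21 Ω
  Z2: Z = jωL = j·4354·0.0448 = 0 + j195.1 Ω
  Z3: Z = jωL = j·4354·0.118 = 0 + j513.8 Ω
  Z4: Z = 1/(jωC) = -j/(ω·C) = 0 - j4.886 Ω
  Z5: Z = R = 112 Ω
Step 3 — Bridge requires nodal analysis (the Z5 bridge couples midpoints C and D, so the two paths cannot be reduced to a simple series/parallel combination). Setting node B to ground and injecting 1 A at node A, the 3-node admittance system at A, C, D solves to V_A = Z_AB = 83.99 + j13.79 Ω = 85.11∠9.3° Ω.
Step 4 — Source phasor: V = 23.4∠-81.4° V = 3.499 - j23.14 V.
Step 5 — Current: I = V / Z = -0.003475 - j0.2749 A = 0.2749∠-90.7° A.
Step 6 — Complex power: S = V·I* = 6.348 + j1.042 VA.
Step 7 — Real power: P = Re(S) = 6.348 W.
Step 8 — Reactive power: Q = Im(S) = 1.042 VAR.
Step 9 — Apparent power: |S| = 6.433 VA.
Step 10 — Power factor: PF = P/|S| = 0.9868 (lagging).

(a) P = 6.348 W  (b) Q = 1.042 VAR  (c) S = 6.433 VA  (d) PF = 0.9868 (lagging)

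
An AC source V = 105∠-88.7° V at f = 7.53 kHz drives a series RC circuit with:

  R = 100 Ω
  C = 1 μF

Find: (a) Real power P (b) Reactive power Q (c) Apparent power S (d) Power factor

Step 1 — Angular frequency: ω = 2π·f = 2π·7530 = 4.731e+04 rad/s.
Step 2 — Component impedances:
  R: Z = R = 100 Ω
  C: Z = 1/(jωC) = -j/(ω·C) = 0 - j21.14 Ω
Step 3 — Series combination: Z_total = R + C = 100 - j21.14 Ω = 102.2∠-11.9° Ω.
Step 4 — Source phasor: V = 105∠-88.7° V = 2.382 - j105 V.
Step 5 — Current: I = V / Z = 0.2352 - j1 A = 1.027∠-76.8° A.
Step 6 — Complex power: S = V·I* = 105.5 - j22.31 VA.
Step 7 — Real power: P = Re(S) = 105.5 W.
Step 8 — Reactive power: Q = Im(S) = -22.31 VAR.
Step 9 — Apparent power: |S| = 107.9 VA.
Step 10 — Power factor: PF = P/|S| = 0.9784 (leading).

(a) P = 105.5 W  (b) Q = -22.31 VAR  (c) S = 107.9 VA  (d) PF = 0.9784 (leading)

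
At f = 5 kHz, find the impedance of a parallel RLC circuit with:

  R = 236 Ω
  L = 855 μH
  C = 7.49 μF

Step 1 — Angular frequency: ω = 2π·f = 2π·5000 = 3.142e+04 rad/s.
Step 2 — Component impedances:
  R: Z = R = 236 Ω
  L: Z = jωL = j·3.142e+04·0.000855 = 0 + j26.86 Ω
  C: Z = 1/(jωC) = -j/(ω·C) = 0 - j4.25 Ω
Step 3 — Parallel combination: 1/Z_total = 1/R + 1/L + 1/C; Z_total = 0.108 - j5.046 Ω = 5.047∠-88.8° Ω.

Z = 0.108 - j5.046 Ω = 5.047∠-88.8° Ω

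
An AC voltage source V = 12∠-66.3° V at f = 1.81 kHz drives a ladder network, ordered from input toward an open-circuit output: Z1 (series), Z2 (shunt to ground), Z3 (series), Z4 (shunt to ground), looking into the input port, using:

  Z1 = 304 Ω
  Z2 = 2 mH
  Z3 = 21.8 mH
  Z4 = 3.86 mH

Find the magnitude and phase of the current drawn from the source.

Step 1 — Angular frequency: ω = 2π·f = 2π·1810 = 1.137e+04 rad/s.
Step 2 — Component impedances:
  Z1: Z = R = 304 Ω
  Z2: Z = jωL = j·1.137e+04·0.002 = 0 + j22.75 Ω
  Z3: Z = jωL = j·1.137e+04·0.0218 = 0 + j247.9 Ω
  Z4: Z = jωL = j·1.137e+04·0.00386 = 0 + j43.9 Ω
Step 3 — Ladder network (open output): work backward from the far end, alternating series and parallel combinations. Z_in = 304 + j21.1 Ω = 304.7∠4.0° Ω.
Step 4 — Source phasor: V = 12∠-66.3° V = 4.823 - j10.99 V.
Step 5 — Ohm's law: I = V / Z_total = (4.823 - j10.99) / (304 + j21.1) = 0.01329 - j0.03707 A.
Step 6 — Convert to polar: |I| = 0.03938 A, ∠I = -70.3°.

I = 0.03938∠-70.3° A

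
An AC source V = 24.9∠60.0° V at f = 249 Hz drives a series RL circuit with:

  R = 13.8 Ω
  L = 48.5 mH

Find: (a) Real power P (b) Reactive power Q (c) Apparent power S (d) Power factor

Step 1 — Angular frequency: ω = 2π·f = 2π·249 = 1565 rad/s.
Step 2 — Component impedances:
  R: Z = R = 13.8 Ω
  L: Z = jωL = j·1565·0.0485 = 0 + j75.88 Ω
Step 3 — Series combination: Z_total = R + L = 13.8 + j75.88 Ω = 77.12∠79.7° Ω.
Step 4 — Source phasor: V = 24.9∠60.0° V = 12.45 + j21.56 V.
Step 5 — Current: I = V / Z = 0.304 - j0.1088 A = 0.3229∠-19.7° A.
Step 6 — Complex power: S = V·I* = 1.438 + j7.909 VA.
Step 7 — Real power: P = Re(S) = 1.438 W.
Step 8 — Reactive power: Q = Im(S) = 7.909 VAR.
Step 9 — Apparent power: |S| = 8.039 VA.
Step 10 — Power factor: PF = P/|S| = 0.1789 (lagging).

(a) P = 1.438 W  (b) Q = 7.909 VAR  (c) S = 8.039 VA  (d) PF = 0.1789 (lagging)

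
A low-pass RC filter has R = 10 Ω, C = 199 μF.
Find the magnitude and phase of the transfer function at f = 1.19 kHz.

Step 1 — Angular frequency: ω = 2π·1190 = 7477 rad/s.
Step 2 — Transfer function: H(jω) = 1/(1 + jωRC).
Step 3 — Denominator: 1 + jωRC = 1 + j·7477·10·0.000199 = 1 + j14.88.
Step 4 — H = 0.004497 - j0.06691.
Step 5 — Magnitude: |H| = 0.06706 (-23.5 dB); phase: φ = -86.2°.

|H| = 0.06706 (-23.5 dB), φ = -86.2°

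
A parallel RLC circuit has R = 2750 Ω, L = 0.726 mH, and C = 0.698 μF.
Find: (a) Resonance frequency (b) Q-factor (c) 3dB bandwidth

Step 1 — Resonance: ω₀ = 1/√(LC) = 1/√(0.000726·6.98e-07) = 4.442e+04 rad/s.
Step 2 — f₀ = ω₀/(2π) = 7070 Hz.
Step 3 — Parallel Q: Q = R/(ω₀L) = 2750/(4.442e+04·0.000726) = 85.27.
Step 4 — Bandwidth: Δω = ω₀/Q = 521 rad/s; BW = Δω/(2π) = 82.91 Hz.

(a) f₀ = 7070 Hz  (b) Q = 85.27  (c) BW = 82.91 Hz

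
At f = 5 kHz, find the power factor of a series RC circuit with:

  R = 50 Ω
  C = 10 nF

Step 1 — Angular frequency: ω = 2π·f = 2π·5000 = 3.142e+04 rad/s.
Step 2 — Component impedances:
  R: Z = R = 50 Ω
  C: Z = 1/(jωC) = -j/(ω·C) = 0 - j3183 Ω
Step 3 — Series combination: Z_total = R + C = 50 - j3183 Ω = 3183∠-89.1° Ω.
Step 4 — Power factor: PF = cos(φ) = Re(Z)/|Z| = 50/3183 = 0.01571.
Step 5 — Type: Im(Z) = -3183 ⇒ leading (phase φ = -89.1°).

PF = 0.01571 (leading, φ = -89.1°)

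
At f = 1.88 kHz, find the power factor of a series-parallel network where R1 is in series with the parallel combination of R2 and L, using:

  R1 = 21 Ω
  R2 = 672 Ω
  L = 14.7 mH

Step 1 — Angular frequency: ω = 2π·f = 2π·1880 = 1.181e+04 rad/s.
Step 2 — Component impedances:
  R1: Z = R = 21 Ω
  R2: Z = R = 672 Ω
  L: Z = jωL = j·1.181e+04·0.0147 = 0 + j173.6 Ω
Step 3 — Parallel branch: R2 || L = 1/(1/R2 + 1/L) = 42.06 + j162.8 Ω.
Step 4 — Series with R1: Z_total = R1 + (R2 || L) = 63.06 + j162.8 Ω = 174.6∠68.8° Ω.
Step 5 — Power factor: PF = cos(φ) = Re(Z)/|Z| = 63.06/174.6 = 0.3612.
Step 6 — Type: Im(Z) = 162.8 ⇒ lagging (phase φ = 68.8°).

PF = 0.3612 (lagging, φ = 68.8°)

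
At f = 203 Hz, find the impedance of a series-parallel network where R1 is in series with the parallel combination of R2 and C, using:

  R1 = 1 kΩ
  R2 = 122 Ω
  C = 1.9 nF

Step 1 — Angular frequency: ω = 2π·f = 2π·203 = 1275 rad/s.
Step 2 — Component impedances:
  R1: Z = R = 1000 Ω
  R2: Z = R = 122 Ω
  C: Z = 1/(jωC) = -j/(ω·C) = 0 - j4.126e+05 Ω
Step 3 — Parallel branch: R2 || C = 1/(1/R2 + 1/C) = 122 - j0.03607 Ω.
Step 4 — Series with R1: Z_total = R1 + (R2 || C) = 1122 - j0.03607 Ω = 1122∠-0.0° Ω.

Z = 1122 - j0.03607 Ω = 1122∠-0.0° Ω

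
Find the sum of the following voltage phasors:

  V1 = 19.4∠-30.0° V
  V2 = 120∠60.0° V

Step 1 — Convert each phasor to rectangular form:
  V1 = 19.4·(cos(-30.0°) + j·sin(-30.0°)) = 16.8 - j9.7 V
  V2 = 120·(cos(60.0°) + j·sin(60.0°)) = 60 + j103.9 V
Step 2 — Sum components: V_total = 76.8 + j94.22 V.
Step 3 — Convert to polar: |V_total| = 121.6 V, ∠V_total = 50.8°.

V_total = 121.6∠50.8° V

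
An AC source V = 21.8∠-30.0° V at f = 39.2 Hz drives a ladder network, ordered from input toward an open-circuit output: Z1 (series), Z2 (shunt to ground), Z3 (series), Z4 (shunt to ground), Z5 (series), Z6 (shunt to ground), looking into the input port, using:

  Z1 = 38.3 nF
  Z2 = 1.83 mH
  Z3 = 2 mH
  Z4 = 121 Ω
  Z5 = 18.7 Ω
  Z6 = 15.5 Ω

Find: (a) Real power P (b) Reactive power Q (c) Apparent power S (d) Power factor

Step 1 — Angular frequency: ω = 2π·f = 2π·39.2 = 246.3 rad/s.
Step 2 — Component impedances:
  Z1: Z = 1/(jωC) = -j/(ω·C) = 0 - j1.06e+05 Ω
  Z2: Z = jωL = j·246.3·0.00183 = 0 + j0.4507 Ω
  Z3: Z = jωL = j·246.3·0.002 = 0 + j0.4926 Ω
  Z4: Z = R = 121 Ω
  Z5: Z = R = 18.7 Ω
  Z6: Z = R = 15.5 Ω
Step 3 — Ladder network (open output): work backward from the far end, alternating series and parallel combinations. Z_in = 0.00761 - j1.06e+05 Ω = 1.06e+05∠-90.0° Ω.
Step 4 — Source phasor: V = 21.8∠-30.0° V = 18.88 - j10.9 V.
Step 5 — Current: I = V / Z = 0.0001028 + j0.0001781 A = 0.0002056∠60.0° A.
Step 6 — Complex power: S = V·I* = 3.218e-10 - j0.004483 VA.
Step 7 — Real power: P = Re(S) = 3.218e-10 W.
Step 8 — Reactive power: Q = Im(S) = -0.004483 VAR.
Step 9 — Apparent power: |S| = 0.004483 VA.
Step 10 — Power factor: PF = P/|S| = 7.179e-08 (leading).

(a) P = 3.218e-10 W  (b) Q = -0.004483 VAR  (c) S = 0.004483 VA  (d) PF = 7.179e-08 (leading)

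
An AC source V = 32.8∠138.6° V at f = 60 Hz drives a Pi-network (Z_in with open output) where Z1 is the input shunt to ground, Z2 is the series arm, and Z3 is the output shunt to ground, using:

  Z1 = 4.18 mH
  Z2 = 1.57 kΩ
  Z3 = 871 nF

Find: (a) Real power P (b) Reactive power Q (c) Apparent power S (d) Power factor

Step 1 — Angular frequency: ω = 2π·f = 2π·60 = 377 rad/s.
Step 2 — Component impedances:
  Z1: Z = jωL = j·377·0.00418 = 0 + j1.576 Ω
  Z2: Z = R = 1570 Ω
  Z3: Z = 1/(jωC) = -j/(ω·C) = 0 - j3045 Ω
Step 3 — With open output, the series arm Z2 and the output shunt Z3 appear in series to ground: Z2 + Z3 = 1570 - j3045 Ω.
Step 4 — Parallel with input shunt Z1: Z_in = Z1 || (Z2 + Z3) = 0.0003324 + j1.576 Ω = 1.576∠90.0° Ω.
Step 5 — Source phasor: V = 32.8∠138.6° V = -24.6 + j21.69 V.
Step 6 — Current: I = V / Z = 13.76 + j15.61 A = 20.81∠48.6° A.
Step 7 — Complex power: S = V·I* = 0.1439 + j682.4 VA.
Step 8 — Real power: P = Re(S) = 0.1439 W.
Step 9 — Reactive power: Q = Im(S) = 682.4 VAR.
Step 10 — Apparent power: |S| = 682.4 VA.
Step 11 — Power factor: PF = P/|S| = 0.0002108 (lagging).

(a) P = 0.1439 W  (b) Q = 682.4 VAR  (c) S = 682.4 VA  (d) PF = 0.0002108 (lagging)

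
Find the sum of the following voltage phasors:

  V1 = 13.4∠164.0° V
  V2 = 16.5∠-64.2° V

Step 1 — Convert each phasor to rectangular form:
  V1 = 13.4·(cos(164.0°) + j·sin(164.0°)) = -12.88 + j3.694 V
  V2 = 16.5·(cos(-64.2°) + j·sin(-64.2°)) = 7.181 - j14.86 V
Step 2 — Sum components: V_total = -5.7 - j11.16 V.
Step 3 — Convert to polar: |V_total| = 12.53 V, ∠V_total = -117.1°.

V_total = 12.53∠-117.1° V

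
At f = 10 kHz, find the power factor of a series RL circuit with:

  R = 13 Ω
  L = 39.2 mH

Step 1 — Angular frequency: ω = 2π·f = 2π·1e+04 = 6.283e+04 rad/s.
Step 2 — Component impedances:
  R: Z = R = 13 Ω
  L: Z = jωL = j·6.283e+04·0.0392 = 0 + j2463 Ω
Step 3 — Series combination: Z_total = R + L = 13 + j2463 Ω = 2463∠89.7° Ω.
Step 4 — Power factor: PF = cos(φ) = Re(Z)/|Z| = 13/2463 = 0.005278.
Step 5 — Type: Im(Z) = 2463 ⇒ lagging (phase φ = 89.7°).

PF = 0.005278 (lagging, φ = 89.7°)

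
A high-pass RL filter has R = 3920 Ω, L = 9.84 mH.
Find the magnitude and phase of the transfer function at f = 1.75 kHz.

Step 1 — Angular frequency: ω = 2π·1750 = 1.1e+04 rad/s.
Step 2 — Transfer function: H(jω) = jωL/(R + jωL).
Step 3 — Numerator jωL = j·108.2; denominator R + jωL = 3920 + j108.2.
Step 4 — H = 0.0007612 + j0.02758.
Step 5 — Magnitude: |H| = 0.02759 (-31.2 dB); phase: φ = 88.4°.

|H| = 0.02759 (-31.2 dB), φ = 88.4°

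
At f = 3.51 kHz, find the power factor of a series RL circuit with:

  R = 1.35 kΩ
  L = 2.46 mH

Step 1 — Angular frequency: ω = 2π·f = 2π·3510 = 2.205e+04 rad/s.
Step 2 — Component impedances:
  R: Z = R = 1350 Ω
  L: Z = jωL = j·2.205e+04·0.00246 = 0 + j54.25 Ω
Step 3 — Series combination: Z_total = R + L = 1350 + j54.25 Ω = 1351∠2.3° Ω.
Step 4 — Power factor: PF = cos(φ) = Re(Z)/|Z| = 1350/1351.1 = 0.9992.
Step 5 — Type: Im(Z) = 54.25 ⇒ lagging (phase φ = 2.3°).

PF = 0.9992 (lagging, φ = 2.3°)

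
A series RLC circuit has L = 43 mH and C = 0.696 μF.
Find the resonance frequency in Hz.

Step 1 — Resonance condition Im(Z)=0 gives ω₀ = 1/√(LC).
Step 2 — ω₀ = 1/√(0.043·6.96e-07) = 5780 rad/s.
Step 3 — f₀ = ω₀/(2π) = 920 Hz.

f₀ = 920 Hz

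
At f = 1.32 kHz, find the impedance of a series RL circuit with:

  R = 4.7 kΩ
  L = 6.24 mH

Step 1 — Angular frequency: ω = 2π·f = 2π·1320 = 8294 rad/s.
Step 2 — Component impedances:
  R: Z = R = 4700 Ω
  L: Z = jωL = j·8294·0.00624 = 0 + j51.75 Ω
Step 3 — Series combination: Z_total = R + L = 4700 + j51.75 Ω = 4700∠0.6° Ω.

Z = 4700 + j51.75 Ω = 4700∠0.6° Ω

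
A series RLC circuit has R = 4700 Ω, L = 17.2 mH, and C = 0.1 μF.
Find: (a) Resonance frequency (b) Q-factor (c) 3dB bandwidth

Step 1 — Resonance condition Im(Z)=0 gives ω₀ = 1/√(LC).
Step 2 — ω₀ = 1/√(0.0172·1e-07) = 2.411e+04 rad/s.
Step 3 — f₀ = ω₀/(2π) = 3838 Hz.
Step 4 — Series Q: Q = ω₀L/R = 2.411e+04·0.0172/4700 = 0.08824.
Step 5 — 3dB bandwidth: Δω = ω₀/Q = 2.733e+05 rad/s; BW = Δω/(2π) = 4.349e+04 Hz.

(a) f₀ = 3838 Hz  (b) Q = 0.08824  (c) BW = 4.349e+04 Hz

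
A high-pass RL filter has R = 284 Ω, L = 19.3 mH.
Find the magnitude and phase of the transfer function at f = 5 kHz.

Step 1 — Angular frequency: ω = 2π·5000 = 3.142e+04 rad/s.
Step 2 — Transfer function: H(jω) = jωL/(R + jωL).
Step 3 — Numerator jωL = j·606.3; denominator R + jωL = 284 + j606.3.
Step 4 — H = 0.8201 + j0.3841.
Step 5 — Magnitude: |H| = 0.9056 (-0.9 dB); phase: φ = 25.1°.

|H| = 0.9056 (-0.9 dB), φ = 25.1°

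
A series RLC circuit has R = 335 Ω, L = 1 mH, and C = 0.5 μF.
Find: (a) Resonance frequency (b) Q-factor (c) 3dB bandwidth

Step 1 — Resonance condition Im(Z)=0 gives ω₀ = 1/√(LC).
Step 2 — ω₀ = 1/√(0.001·5e-07) = 4.472e+04 rad/s.
Step 3 — f₀ = ω₀/(2π) = 7118 Hz.
Step 4 — Series Q: Q = ω₀L/R = 4.472e+04·0.001/335 = 0.1335.
Step 5 — 3dB bandwidth: Δω = ω₀/Q = 3.35e+05 rad/s; BW = Δω/(2π) = 5.332e+04 Hz.

(a) f₀ = 7118 Hz  (b) Q = 0.1335  (c) BW = 5.332e+04 Hz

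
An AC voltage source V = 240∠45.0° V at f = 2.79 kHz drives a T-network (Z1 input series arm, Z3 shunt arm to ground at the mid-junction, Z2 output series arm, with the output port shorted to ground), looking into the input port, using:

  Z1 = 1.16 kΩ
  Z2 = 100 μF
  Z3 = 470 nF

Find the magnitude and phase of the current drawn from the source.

Step 1 — Angular frequency: ω = 2π·f = 2π·2790 = 1.753e+04 rad/s.
Step 2 — Component impedances:
  Z1: Z = R = 1160 Ω
  Z2: Z = 1/(jωC) = -j/(ω·C) = 0 - j0.5704 Ω
  Z3: Z = 1/(jωC) = -j/(ω·C) = 0 - j121.4 Ω
Step 3 — With the output port shorted to ground, the output series arm Z2 runs from the junction to ground; the shunt arm Z3 also runs from the junction to ground. They appear in parallel: Z3 || Z2 = 0 - j0.5678 Ω.
Step 4 — Series with input arm Z1: Z_in = Z1 + (Z3 || Z2) = 1160 - j0.5678 Ω = 1160∠-0.0° Ω.
Step 5 — Source phasor: V = 240∠45.0° V = 169.7 + j169.7 V.
Step 6 — Ohm's law: I = V / Z_total = (169.7 + j169.7) / (1160 - j0.5678) = 0.1462 + j0.1464 A.
Step 7 — Convert to polar: |I| = 0.2069 A, ∠I = 45.0°.

I = 0.2069∠45.0° A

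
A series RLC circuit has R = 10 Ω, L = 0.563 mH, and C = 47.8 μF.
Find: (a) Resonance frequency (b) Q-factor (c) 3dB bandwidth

Step 1 — Resonance: ω₀ = 1/√(LC) = 1/√(0.000563·4.78e-05) = 6096 rad/s.
Step 2 — f₀ = ω₀/(2π) = 970.2 Hz.
Step 3 — Series Q: Q = ω₀L/R = 6096·0.000563/10 = 0.3432.
Step 4 — Bandwidth: Δω = ω₀/Q = 1.776e+04 rad/s; BW = Δω/(2π) = 2827 Hz.

(a) f₀ = 970.2 Hz  (b) Q = 0.3432  (c) BW = 2827 Hz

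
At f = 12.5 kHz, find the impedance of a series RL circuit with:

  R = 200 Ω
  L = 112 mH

Step 1 — Angular frequency: ω = 2π·f = 2π·1.25e+04 = 7.854e+04 rad/s.
Step 2 — Component impedances:
  R: Z = R = 200 Ω
  L: Z = jωL = j·7.854e+04·0.112 = 0 + j8796 Ω
Step 3 — Series combination: Z_total = R + L = 200 + j8796 Ω = 8799∠88.7° Ω.

Z = 200 + j8796 Ω = 8799∠88.7° Ω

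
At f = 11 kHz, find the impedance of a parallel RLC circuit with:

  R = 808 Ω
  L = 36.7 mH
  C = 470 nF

Step 1 — Angular frequency: ω = 2π·f = 2π·1.1e+04 = 6.912e+04 rad/s.
Step 2 — Component impedances:
  R: Z = R = 808 Ω
  L: Z = jωL = j·6.912e+04·0.0367 = 0 + j2537 Ω
  C: Z = 1/(jωC) = -j/(ω·C) = 0 - j30.78 Ω
Step 3 — Parallel combination: 1/Z_total = 1/R + 1/L + 1/C; Z_total = 1.2 - j31.12 Ω = 31.14∠-87.8° Ω.

Z = 1.2 - j31.12 Ω = 31.14∠-87.8° Ω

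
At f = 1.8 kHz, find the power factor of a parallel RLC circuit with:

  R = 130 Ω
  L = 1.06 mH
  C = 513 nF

Step 1 — Angular frequency: ω = 2π·f = 2π·1800 = 1.131e+04 rad/s.
Step 2 — Component impedances:
  R: Z = R = 130 Ω
  L: Z = jωL = j·1.131e+04·0.00106 = 0 + j11.99 Ω
  C: Z = 1/(jωC) = -j/(ω·C) = 0 - j172.4 Ω
Step 3 — Parallel combination: 1/Z_total = 1/R + 1/L + 1/C; Z_total = 1.265 + j12.76 Ω = 12.82∠84.3° Ω.
Step 4 — Power factor: PF = cos(φ) = Re(Z)/|Z| = 1.2646/12.822 = 0.09863.
Step 5 — Type: Im(Z) = 12.76 ⇒ lagging (phase φ = 84.3°).

PF = 0.09863 (lagging, φ = 84.3°)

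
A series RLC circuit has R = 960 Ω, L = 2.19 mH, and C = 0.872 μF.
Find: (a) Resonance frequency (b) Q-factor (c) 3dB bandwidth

Step 1 — Resonance: ω₀ = 1/√(LC) = 1/√(0.00219·8.72e-07) = 2.288e+04 rad/s.
Step 2 — f₀ = ω₀/(2π) = 3642 Hz.
Step 3 — Series Q: Q = ω₀L/R = 2.288e+04·0.00219/960 = 0.0522.
Step 4 — Bandwidth: Δω = ω₀/Q = 4.384e+05 rad/s; BW = Δω/(2π) = 6.977e+04 Hz.

(a) f₀ = 3642 Hz  (b) Q = 0.0522  (c) BW = 6.977e+04 Hz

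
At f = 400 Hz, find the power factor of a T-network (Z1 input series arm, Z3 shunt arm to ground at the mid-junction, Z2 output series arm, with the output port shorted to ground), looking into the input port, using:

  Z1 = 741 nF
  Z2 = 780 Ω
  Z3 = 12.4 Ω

Step 1 — Angular frequency: ω = 2π·f = 2π·400 = 2513 rad/s.
Step 2 — Component impedances:
  Z1: Z = 1/(jωC) = -j/(ω·C) = 0 - j537 Ω
  Z2: Z = R = 780 Ω
  Z3: Z = R = 12.4 Ω
Step 3 — With the output port shorted to ground, the output series arm Z2 runs from the junction to ground; the shunt arm Z3 also runs from the junction to ground. They appear in parallel: Z3 || Z2 = 12.21 Ω.
Step 4 — Series with input arm Z1: Z_in = Z1 + (Z3 || Z2) = 12.21 - j537 Ω = 537.1∠-88.7° Ω.
Step 5 — Power factor: PF = cos(φ) = Re(Z)/|Z| = 12.21/537.1 = 0.02273.
Step 6 — Type: Im(Z) = -537 ⇒ leading (phase φ = -88.7°).

PF = 0.02273 (leading, φ = -88.7°)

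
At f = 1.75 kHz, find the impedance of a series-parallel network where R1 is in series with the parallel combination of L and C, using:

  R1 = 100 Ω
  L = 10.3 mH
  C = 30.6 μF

Step 1 — Angular frequency: ω = 2π·f = 2π·1750 = 1.1e+04 rad/s.
Step 2 — Component impedances:
  R1: Z = R = 100 Ω
  L: Z = jωL = j·1.1e+04·0.0103 = 0 + j113.3 Ω
  C: Z = 1/(jωC) = -j/(ω·C) = 0 - j2.972 Ω
Step 3 — Parallel branch: L || C = 1/(1/L + 1/C) = 0 - j3.052 Ω.
Step 4 — Series with R1: Z_total = R1 + (L || C) = 100 - j3.052 Ω = 100∠-1.7° Ω.

Z = 100 - j3.052 Ω = 100∠-1.7° Ω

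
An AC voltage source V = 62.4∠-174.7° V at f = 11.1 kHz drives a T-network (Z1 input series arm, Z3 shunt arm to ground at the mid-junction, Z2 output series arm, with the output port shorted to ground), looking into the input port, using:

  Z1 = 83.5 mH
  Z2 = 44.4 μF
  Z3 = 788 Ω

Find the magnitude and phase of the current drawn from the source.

Step 1 — Angular frequency: ω = 2π·f = 2π·1.11e+04 = 6.974e+04 rad/s.
Step 2 — Component impedances:
  Z1: Z = jωL = j·6.974e+04·0.0835 = 0 + j5824 Ω
  Z2: Z = 1/(jωC) = -j/(ω·C) = 0 - j0.3229 Ω
  Z3: Z = R = 788 Ω
Step 3 — With the output port shorted to ground, the output series arm Z2 runs from the junction to ground; the shunt arm Z3 also runs from the junction to ground. They appear in parallel: Z3 || Z2 = 0.0001323 - j0.3229 Ω.
Step 4 — Series with input arm Z1: Z_in = Z1 + (Z3 || Z2) = 0.0001323 + j5823 Ω = 5823∠90.0° Ω.
Step 5 — Source phasor: V = 62.4∠-174.7° V = -62.13 - j5.764 V.
Step 6 — Ohm's law: I = V / Z_total = (-62.13 - j5.764) / (0.0001323 + j5823) = -0.0009898 + j0.01067 A.
Step 7 — Convert to polar: |I| = 0.01072 A, ∠I = 95.3°.

I = 0.01072∠95.3° A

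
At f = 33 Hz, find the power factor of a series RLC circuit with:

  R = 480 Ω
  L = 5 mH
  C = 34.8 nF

Step 1 — Angular frequency: ω = 2π·f = 2π·33 = 207.3 rad/s.
Step 2 — Component impedances:
  R: Z = R = 480 Ω
  L: Z = jωL = j·207.3·0.005 = 0 + j1.037 Ω
  C: Z = 1/(jωC) = -j/(ω·C) = 0 - j1.386e+05 Ω
Step 3 — Series combination: Z_total = R + L + C = 480 - j1.386e+05 Ω = 1.386e+05∠-89.8° Ω.
Step 4 — Power factor: PF = cos(φ) = Re(Z)/|Z| = 480/1.386e+05 = 0.003463.
Step 5 — Type: Im(Z) = -1.386e+05 ⇒ leading (phase φ = -89.8°).

PF = 0.003463 (leading, φ = -89.8°)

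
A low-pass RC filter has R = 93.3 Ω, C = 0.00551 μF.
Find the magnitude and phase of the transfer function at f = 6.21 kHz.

Step 1 — Angular frequency: ω = 2π·6210 = 3.902e+04 rad/s.
Step 2 — Transfer function: H(jω) = 1/(1 + jωRC).
Step 3 — Denominator: 1 + jωRC = 1 + j·3.902e+04·93.3·5.51e-09 = 1 + j0.02006.
Step 4 — H = 0.9996 - j0.02005.
Step 5 — Magnitude: |H| = 0.9998 (-0.0 dB); phase: φ = -1.1°.

|H| = 0.9998 (-0.0 dB), φ = -1.1°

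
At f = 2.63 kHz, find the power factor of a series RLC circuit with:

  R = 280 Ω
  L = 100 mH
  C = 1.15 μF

Step 1 — Angular frequency: ω = 2π·f = 2π·2630 = 1.652e+04 rad/s.
Step 2 — Component impedances:
  R: Z = R = 280 Ω
  L: Z = jωL = j·1.652e+04·0.1 = 0 + j1652 Ω
  C: Z = 1/(jωC) = -j/(ω·C) = 0 - j52.62 Ω
Step 3 — Series combination: Z_total = R + L + C = 280 + j1600 Ω = 1624∠80.1° Ω.
Step 4 — Power factor: PF = cos(φ) = Re(Z)/|Z| = 280/1624 = 0.1724.
Step 5 — Type: Im(Z) = 1600 ⇒ lagging (phase φ = 80.1°).

PF = 0.1724 (lagging, φ = 80.1°)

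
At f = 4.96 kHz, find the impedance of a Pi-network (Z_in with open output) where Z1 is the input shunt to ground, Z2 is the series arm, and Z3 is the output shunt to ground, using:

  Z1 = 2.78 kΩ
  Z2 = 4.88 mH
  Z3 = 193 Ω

Step 1 — Angular frequency: ω = 2π·f = 2π·4960 = 3.116e+04 rad/s.
Step 2 — Component impedances:
  Z1: Z = R = 2780 Ω
  Z2: Z = jωL = j·3.116e+04·0.00488 = 0 + j152.1 Ω
  Z3: Z = R = 193 Ω
Step 3 — With open output, the series arm Z2 and the output shunt Z3 appear in series to ground: Z2 + Z3 = 193 + j152.1 Ω.
Step 4 — Parallel with input shunt Z1: Z_in = Z1 || (Z2 + Z3) = 187.3 + j132.6 Ω = 229.5∠35.3° Ω.

Z = 187.3 + j132.6 Ω = 229.5∠35.3° Ω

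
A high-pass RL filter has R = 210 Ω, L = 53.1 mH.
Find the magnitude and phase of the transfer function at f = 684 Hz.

Step 1 — Angular frequency: ω = 2π·684 = 4298 rad/s.
Step 2 — Transfer function: H(jω) = jωL/(R + jωL).
Step 3 — Numerator jωL = j·228.2; denominator R + jωL = 210 + j228.2.
Step 4 — H = 0.5415 + j0.4983.
Step 5 — Magnitude: |H| = 0.7359 (-2.7 dB); phase: φ = 42.6°.

|H| = 0.7359 (-2.7 dB), φ = 42.6°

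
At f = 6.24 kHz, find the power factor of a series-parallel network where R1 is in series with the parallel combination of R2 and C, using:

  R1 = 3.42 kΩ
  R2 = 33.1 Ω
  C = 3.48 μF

Step 1 — Angular frequency: ω = 2π·f = 2π·6240 = 3.921e+04 rad/s.
Step 2 — Component impedances:
  R1: Z = R = 3420 Ω
  R2: Z = R = 33.1 Ω
  C: Z = 1/(jωC) = -j/(ω·C) = 0 - j7.329 Ω
Step 3 — Parallel branch: R2 || C = 1/(1/R2 + 1/C) = 1.547 - j6.987 Ω.
Step 4 — Series with R1: Z_total = R1 + (R2 || C) = 3422 - j6.987 Ω = 3422∠-0.1° Ω.
Step 5 — Power factor: PF = cos(φ) = Re(Z)/|Z| = 3422/3422 = 1.
Step 6 — Type: Im(Z) = -6.987 ⇒ leading (phase φ = -0.1°).

PF = 1 (leading, φ = -0.1°)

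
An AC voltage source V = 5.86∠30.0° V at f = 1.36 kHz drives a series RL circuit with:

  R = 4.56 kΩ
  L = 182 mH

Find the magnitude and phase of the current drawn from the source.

Step 1 — Angular frequency: ω = 2π·f = 2π·1360 = 8545 rad/s.
Step 2 — Component impedances:
  R: Z = R = 4560 Ω
  L: Z = jωL = j·8545·0.182 = 0 + j1555 Ω
Step 3 — Series combination: Z_total = R + L = 4560 + j1555 Ω = 4818∠18.8° Ω.
Step 4 — Source phasor: V = 5.86∠30.0° V = 5.075 + j2.93 V.
Step 5 — Ohm's law: I = V / Z_total = (5.075 + j2.93) / (4560 + j1555) = 0.001193 + j0.0002356 A.
Step 6 — Convert to polar: |I| = 0.001216 A, ∠I = 11.2°.

I = 0.001216∠11.2° A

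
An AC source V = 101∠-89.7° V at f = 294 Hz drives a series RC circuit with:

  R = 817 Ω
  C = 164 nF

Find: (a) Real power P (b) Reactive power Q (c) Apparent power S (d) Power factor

Step 1 — Angular frequency: ω = 2π·f = 2π·294 = 1847 rad/s.
Step 2 — Component impedances:
  R: Z = R = 817 Ω
  C: Z = 1/(jωC) = -j/(ω·C) = 0 - j3301 Ω
Step 3 — Series combination: Z_total = R + C = 817 - j3301 Ω = 3400∠-76.1° Ω.
Step 4 — Source phasor: V = 101∠-89.7° V = 0.5288 - j101 V.
Step 5 — Current: I = V / Z = 0.02887 - j0.006985 A = 0.0297∠-13.6° A.
Step 6 — Complex power: S = V·I* = 0.7207 - j2.912 VA.
Step 7 — Real power: P = Re(S) = 0.7207 W.
Step 8 — Reactive power: Q = Im(S) = -2.912 VAR.
Step 9 — Apparent power: |S| = 3 VA.
Step 10 — Power factor: PF = P/|S| = 0.2403 (leading).

(a) P = 0.7207 W  (b) Q = -2.912 VAR  (c) S = 3 VA  (d) PF = 0.2403 (leading)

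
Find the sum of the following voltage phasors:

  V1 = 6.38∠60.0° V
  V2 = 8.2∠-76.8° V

Step 1 — Convert each phasor to rectangular form:
  V1 = 6.38·(cos(60.0°) + j·sin(60.0°)) = 3.19 + j5.525 V
  V2 = 8.2·(cos(-76.8°) + j·sin(-76.8°)) = 1.872 - j7.983 V
Step 2 — Sum components: V_total = 5.062 - j2.458 V.
Step 3 — Convert to polar: |V_total| = 5.628 V, ∠V_total = -25.9°.

V_total = 5.628∠-25.9° V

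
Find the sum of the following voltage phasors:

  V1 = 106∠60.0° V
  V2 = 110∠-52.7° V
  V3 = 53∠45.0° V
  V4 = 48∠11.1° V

Step 1 — Convert each phasor to rectangular form:
  V1 = 106·(cos(60.0°) + j·sin(60.0°)) = 53 + j91.8 V
  V2 = 110·(cos(-52.7°) + j·sin(-52.7°)) = 66.66 - j87.5 V
  V3 = 53·(cos(45.0°) + j·sin(45.0°)) = 37.48 + j37.48 V
  V4 = 48·(cos(11.1°) + j·sin(11.1°)) = 47.1 + j9.241 V
Step 2 — Sum components: V_total = 204.2 + j51.01 V.
Step 3 — Convert to polar: |V_total| = 210.5 V, ∠V_total = 14.0°.

V_total = 210.5∠14.0° V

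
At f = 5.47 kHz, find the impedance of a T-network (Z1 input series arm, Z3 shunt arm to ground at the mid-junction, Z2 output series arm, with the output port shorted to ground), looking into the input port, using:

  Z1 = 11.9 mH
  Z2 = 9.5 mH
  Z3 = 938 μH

Step 1 — Angular frequency: ω = 2π·f = 2π·5470 = 3.437e+04 rad/s.
Step 2 — Component impedances:
  Z1: Z = jωL = j·3.437e+04·0.0119 = 0 + j409 Ω
  Z2: Z = jωL = j·3.437e+04·0.0095 = 0 + j326.5 Ω
  Z3: Z = jωL = j·3.437e+04·0.000938 = 0 + j32.24 Ω
Step 3 — With the output port shorted to ground, the output series arm Z2 runs from the junction to ground; the shunt arm Z3 also runs from the junction to ground. They appear in parallel: Z3 || Z2 = 0 + j29.34 Ω.
Step 4 — Series with input arm Z1: Z_in = Z1 + (Z3 || Z2) = 0 + j438.3 Ω = 438.3∠90.0° Ω.

Z = 0 + j438.3 Ω = 438.3∠90.0° Ω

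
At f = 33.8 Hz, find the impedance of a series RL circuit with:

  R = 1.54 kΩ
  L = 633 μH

Step 1 — Angular frequency: ω = 2π·f = 2π·33.8 = 212.4 rad/s.
Step 2 — Component impedances:
  R: Z = R = 1540 Ω
  L: Z = jωL = j·212.4·0.000633 = 0 + j0.1344 Ω
Step 3 — Series combination: Z_total = R + L = 1540 + j0.1344 Ω = 1540∠0.0° Ω.

Z = 1540 + j0.1344 Ω = 1540∠0.0° Ω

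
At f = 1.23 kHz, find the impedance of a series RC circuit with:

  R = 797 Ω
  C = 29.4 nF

Step 1 — Angular frequency: ω = 2π·f = 2π·1230 = 7728 rad/s.
Step 2 — Component impedances:
  R: Z = R = 797 Ω
  C: Z = 1/(jωC) = -j/(ω·C) = 0 - j4401 Ω
Step 3 — Series combination: Z_total = R + C = 797 - j4401 Ω = 4473∠-79.7° Ω.

Z = 797 - j4401 Ω = 4473∠-79.7° Ω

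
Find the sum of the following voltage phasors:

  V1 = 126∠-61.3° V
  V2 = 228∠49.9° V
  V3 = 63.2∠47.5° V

Step 1 — Convert each phasor to rectangular form:
  V1 = 126·(cos(-61.3°) + j·sin(-61.3°)) = 60.51 - j110.5 V
  V2 = 228·(cos(49.9°) + j·sin(49.9°)) = 146.9 + j174.4 V
  V3 = 63.2·(cos(47.5°) + j·sin(47.5°)) = 42.7 + j46.6 V
Step 2 — Sum components: V_total = 250.1 + j110.5 V.
Step 3 — Convert to polar: |V_total| = 273.4 V, ∠V_total = 23.8°.

V_total = 273.4∠23.8° V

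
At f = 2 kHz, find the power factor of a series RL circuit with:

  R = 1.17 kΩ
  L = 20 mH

Step 1 — Angular frequency: ω = 2π·f = 2π·2000 = 1.257e+04 rad/s.
Step 2 — Component impedances:
  R: Z = R = 1170 Ω
  L: Z = jωL = j·1.257e+04·0.02 = 0 + j251.3 Ω
Step 3 — Series combination: Z_total = R + L = 1170 + j251.3 Ω = 1197∠12.1° Ω.
Step 4 — Power factor: PF = cos(φ) = Re(Z)/|Z| = 1170/1196.7 = 0.9777.
Step 5 — Type: Im(Z) = 251.3 ⇒ lagging (phase φ = 12.1°).

PF = 0.9777 (lagging, φ = 12.1°)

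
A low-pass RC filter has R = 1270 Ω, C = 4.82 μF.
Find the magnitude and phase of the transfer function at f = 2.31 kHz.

Step 1 — Angular frequency: ω = 2π·2310 = 1.451e+04 rad/s.
Step 2 — Transfer function: H(jω) = 1/(1 + jωRC).
Step 3 — Denominator: 1 + jωRC = 1 + j·1.451e+04·1270·4.82e-06 = 1 + j88.85.
Step 4 — H = 0.0001267 - j0.01125.
Step 5 — Magnitude: |H| = 0.01125 (-39.0 dB); phase: φ = -89.4°.

|H| = 0.01125 (-39.0 dB), φ = -89.4°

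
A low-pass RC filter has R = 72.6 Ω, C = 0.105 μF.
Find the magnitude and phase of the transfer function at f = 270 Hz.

Step 1 — Angular frequency: ω = 2π·270 = 1696 rad/s.
Step 2 — Transfer function: H(jω) = 1/(1 + jωRC).
Step 3 — Denominator: 1 + jωRC = 1 + j·1696·72.6·1.05e-07 = 1 + j0.01293.
Step 4 — H = 0.9998 - j0.01293.
Step 5 — Magnitude: |H| = 0.9999 (-0.0 dB); phase: φ = -0.7°.

|H| = 0.9999 (-0.0 dB), φ = -0.7°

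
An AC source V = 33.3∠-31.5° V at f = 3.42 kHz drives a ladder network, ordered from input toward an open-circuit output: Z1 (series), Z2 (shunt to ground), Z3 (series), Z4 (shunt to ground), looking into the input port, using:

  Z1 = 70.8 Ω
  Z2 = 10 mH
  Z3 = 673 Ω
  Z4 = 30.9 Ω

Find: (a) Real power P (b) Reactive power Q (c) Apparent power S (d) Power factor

Step 1 — Angular frequency: ω = 2π·f = 2π·3420 = 2.149e+04 rad/s.
Step 2 — Component impedances:
  Z1: Z = R = 70.8 Ω
  Z2: Z = jωL = j·2.149e+04·0.01 = 0 + j214.9 Ω
  Z3: Z = R = 673 Ω
  Z4: Z = R = 30.9 Ω
Step 3 — Ladder network (open output): work backward from the far end, alternating series and parallel combinations. Z_in = 130.8 + j196.6 Ω = 236.1∠56.4° Ω.
Step 4 — Source phasor: V = 33.3∠-31.5° V = 28.39 - j17.4 V.
Step 5 — Current: I = V / Z = 0.005272 - j0.1409 A = 0.141∠-87.9° A.
Step 6 — Complex power: S = V·I* = 2.602 + j3.91 VA.
Step 7 — Real power: P = Re(S) = 2.602 W.
Step 8 — Reactive power: Q = Im(S) = 3.91 VAR.
Step 9 — Apparent power: |S| = 4.696 VA.
Step 10 — Power factor: PF = P/|S| = 0.554 (lagging).

(a) P = 2.602 W  (b) Q = 3.91 VAR  (c) S = 4.696 VA  (d) PF = 0.554 (lagging)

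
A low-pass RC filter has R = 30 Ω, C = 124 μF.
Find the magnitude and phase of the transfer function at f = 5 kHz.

Step 1 — Angular frequency: ω = 2π·5000 = 3.142e+04 rad/s.
Step 2 — Transfer function: H(jω) = 1/(1 + jωRC).
Step 3 — Denominator: 1 + jωRC = 1 + j·3.142e+04·30·0.000124 = 1 + j116.9.
Step 4 — H = 7.321e-05 - j0.008556.
Step 5 — Magnitude: |H| = 0.008556 (-41.4 dB); phase: φ = -89.5°.

|H| = 0.008556 (-41.4 dB), φ = -89.5°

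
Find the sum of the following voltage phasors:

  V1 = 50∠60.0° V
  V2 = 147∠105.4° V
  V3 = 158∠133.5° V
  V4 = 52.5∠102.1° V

Step 1 — Convert each phasor to rectangular form:
  V1 = 50·(cos(60.0°) + j·sin(60.0°)) = 25 + j43.3 V
  V2 = 147·(cos(105.4°) + j·sin(105.4°)) = -39.04 + j141.7 V
  V3 = 158·(cos(133.5°) + j·sin(133.5°)) = -108.8 + j114.6 V
  V4 = 52.5·(cos(102.1°) + j·sin(102.1°)) = -11 + j51.33 V
Step 2 — Sum components: V_total = -133.8 + j351 V.
Step 3 — Convert to polar: |V_total| = 375.6 V, ∠V_total = 110.9°.

V_total = 375.6∠110.9° V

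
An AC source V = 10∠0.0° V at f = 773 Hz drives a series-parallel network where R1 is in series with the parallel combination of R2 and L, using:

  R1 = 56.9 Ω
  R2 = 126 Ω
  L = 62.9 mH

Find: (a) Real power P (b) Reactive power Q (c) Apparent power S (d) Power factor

Step 1 — Angular frequency: ω = 2π·f = 2π·773 = 4857 rad/s.
Step 2 — Component impedances:
  R1: Z = R = 56.9 Ω
  R2: Z = R = 126 Ω
  L: Z = jωL = j·4857·0.0629 = 0 + j305.5 Ω
Step 3 — Parallel branch: R2 || L = 1/(1/R2 + 1/L) = 107.7 + j44.41 Ω.
Step 4 — Series with R1: Z_total = R1 + (R2 || L) = 164.6 + j44.41 Ω = 170.5∠15.1° Ω.
Step 5 — Source phasor: V = 10∠0.0° V = 10 V.
Step 6 — Current: I = V / Z = 0.05664 - j0.01528 A = 0.05866∠-15.1° A.
Step 7 — Complex power: S = V·I* = 0.5664 + j0.1528 VA.
Step 8 — Real power: P = Re(S) = 0.5664 W.
Step 9 — Reactive power: Q = Im(S) = 0.1528 VAR.
Step 10 — Apparent power: |S| = 0.5866 VA.
Step 11 — Power factor: PF = P/|S| = 0.9655 (lagging).

(a) P = 0.5664 W  (b) Q = 0.1528 VAR  (c) S = 0.5866 VA  (d) PF = 0.9655 (lagging)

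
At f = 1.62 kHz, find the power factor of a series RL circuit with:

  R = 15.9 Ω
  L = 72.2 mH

Step 1 — Angular frequency: ω = 2π·f = 2π·1620 = 1.018e+04 rad/s.
Step 2 — Component impedances:
  R: Z = R = 15.9 Ω
  L: Z = jωL = j·1.018e+04·0.0722 = 0 + j734.9 Ω
Step 3 — Series combination: Z_total = R + L = 15.9 + j734.9 Ω = 735.1∠88.8° Ω.
Step 4 — Power factor: PF = cos(φ) = Re(Z)/|Z| = 15.9/735.1 = 0.02163.
Step 5 — Type: Im(Z) = 734.9 ⇒ lagging (phase φ = 88.8°).

PF = 0.02163 (lagging, φ = 88.8°)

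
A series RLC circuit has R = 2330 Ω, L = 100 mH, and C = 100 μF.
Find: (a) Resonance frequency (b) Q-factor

Step 1 — Resonance condition Im(Z)=0 gives ω₀ = 1/√(LC).
Step 2 — ω₀ = 1/√(0.1·0.0001) = 316.2 rad/s.
Step 3 — f₀ = ω₀/(2π) = 50.33 Hz.
Step 4 — Series Q: Q = ω₀L/R = 316.2·0.1/2330 = 0.01357.

(a) f₀ = 50.33 Hz  (b) Q = 0.01357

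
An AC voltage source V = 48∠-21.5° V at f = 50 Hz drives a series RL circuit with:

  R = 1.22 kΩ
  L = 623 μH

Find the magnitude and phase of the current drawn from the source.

Step 1 — Angular frequency: ω = 2π·f = 2π·50 = 314.2 rad/s.
Step 2 — Component impedances:
  R: Z = R = 1220 Ω
  L: Z = jωL = j·314.2·0.000623 = 0 + j0.1957 Ω
Step 3 — Series combination: Z_total = R + L = 1220 + j0.1957 Ω = 1220∠0.0° Ω.
Step 4 — Source phasor: V = 48∠-21.5° V = 44.66 - j17.59 V.
Step 5 — Ohm's law: I = V / Z_total = (44.66 - j17.59) / (1220 + j0.1957) = 0.0366 - j0.01443 A.
Step 6 — Convert to polar: |I| = 0.03934 A, ∠I = -21.5°.

I = 0.03934∠-21.5° A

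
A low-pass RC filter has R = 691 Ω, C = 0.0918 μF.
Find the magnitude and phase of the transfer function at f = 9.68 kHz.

Step 1 — Angular frequency: ω = 2π·9680 = 6.082e+04 rad/s.
Step 2 — Transfer function: H(jω) = 1/(1 + jωRC).
Step 3 — Denominator: 1 + jωRC = 1 + j·6.082e+04·691·9.18e-08 = 1 + j3.858.
Step 4 — H = 0.06295 - j0.2429.
Step 5 — Magnitude: |H| = 0.2509 (-12.0 dB); phase: φ = -75.5°.

|H| = 0.2509 (-12.0 dB), φ = -75.5°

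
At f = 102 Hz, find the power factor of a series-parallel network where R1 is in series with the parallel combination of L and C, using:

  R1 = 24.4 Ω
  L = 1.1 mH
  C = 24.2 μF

Step 1 — Angular frequency: ω = 2π·f = 2π·102 = 640.9 rad/s.
Step 2 — Component impedances:
  R1: Z = R = 24.4 Ω
  L: Z = jωL = j·640.9·0.0011 = 0 + j0.705 Ω
  C: Z = 1/(jωC) = -j/(ω·C) = 0 - j64.48 Ω
Step 3 — Parallel branch: L || C = 1/(1/L + 1/C) = 0 + j0.7128 Ω.
Step 4 — Series with R1: Z_total = R1 + (L || C) = 24.4 + j0.7128 Ω = 24.41∠1.7° Ω.
Step 5 — Power factor: PF = cos(φ) = Re(Z)/|Z| = 24.4/24.41 = 0.9996.
Step 6 — Type: Im(Z) = 0.7128 ⇒ lagging (phase φ = 1.7°).

PF = 0.9996 (lagging, φ = 1.7°)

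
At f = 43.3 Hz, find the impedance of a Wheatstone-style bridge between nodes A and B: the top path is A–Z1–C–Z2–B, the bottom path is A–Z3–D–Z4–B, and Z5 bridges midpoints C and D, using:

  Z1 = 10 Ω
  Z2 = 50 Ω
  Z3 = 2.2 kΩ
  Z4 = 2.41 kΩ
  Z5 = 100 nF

Step 1 — Angular frequency: ω = 2π·f = 2π·43.3 = 272.1 rad/s.
Step 2 — Component impedances:
  Z1: Z = R = 10 Ω
  Z2: Z = R = 50 Ω
  Z3: Z = R = 2200 Ω
  Z4: Z = R = 2410 Ω
  Z5: Z = 1/(jωC) = -j/(ω·C) = 0 - j3.676e+04 Ω
Step 3 — Bridge requires nodal analysis (the Z5 bridge couples midpoints C and D, so the two paths cannot be reduced to a simple series/parallel combination). Setting node B to ground and injecting 1 A at node A, the 3-node admittance system at A, C, D solves to V_A = Z_AB = 59.23 - j0.009196 Ω = 59.23∠-0.0° Ω.

Z = 59.23 - j0.009196 Ω = 59.23∠-0.0° Ω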